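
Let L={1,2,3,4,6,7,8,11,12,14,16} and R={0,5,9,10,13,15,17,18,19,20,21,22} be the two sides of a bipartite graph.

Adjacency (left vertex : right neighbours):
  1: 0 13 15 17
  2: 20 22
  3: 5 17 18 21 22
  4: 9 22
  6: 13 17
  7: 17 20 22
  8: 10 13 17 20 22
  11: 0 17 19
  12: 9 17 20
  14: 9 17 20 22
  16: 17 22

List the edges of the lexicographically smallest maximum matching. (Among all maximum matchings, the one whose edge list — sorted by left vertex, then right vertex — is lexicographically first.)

|M| = 9 (so the lex-smallest maximum matching has 9 edges)
process left vertices in ascending order; for each, take the smallest-labelled available neighbour that still permits 9 edges overall, or leave it unmatched if none does
lex-smallest matching: {1-0, 2-20, 3-5, 4-9, 6-13, 7-17, 8-10, 11-19, 14-22}

Lex-smallest maximum matching: {(1,0), (2,20), (3,5), (4,9), (6,13), (7,17), (8,10), (11,19), (14,22)}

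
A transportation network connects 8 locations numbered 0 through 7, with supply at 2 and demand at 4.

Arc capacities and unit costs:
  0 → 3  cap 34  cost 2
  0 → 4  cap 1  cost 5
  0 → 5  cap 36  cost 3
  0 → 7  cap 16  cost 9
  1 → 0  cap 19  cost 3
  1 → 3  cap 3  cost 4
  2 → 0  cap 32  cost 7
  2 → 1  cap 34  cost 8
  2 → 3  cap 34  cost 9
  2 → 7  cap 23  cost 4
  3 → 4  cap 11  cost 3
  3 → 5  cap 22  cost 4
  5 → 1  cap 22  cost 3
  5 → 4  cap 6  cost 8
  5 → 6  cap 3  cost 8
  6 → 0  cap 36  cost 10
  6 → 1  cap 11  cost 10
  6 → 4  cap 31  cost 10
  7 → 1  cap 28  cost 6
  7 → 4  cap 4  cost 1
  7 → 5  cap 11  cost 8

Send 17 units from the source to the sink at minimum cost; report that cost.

shortest-cost path #1: 2→7→4 push 4 @ unit cost 5 (adds 20)
shortest-cost path #2: 2→3→4 push 11 @ unit cost 12 (adds 132)
shortest-cost path #3: 2→0→4 push 1 @ unit cost 12 (adds 12)
shortest-cost path #4: 2→0→5→4 push 1 @ unit cost 18 (adds 18)
total cost = 182

Minimum cost for 17 units: 182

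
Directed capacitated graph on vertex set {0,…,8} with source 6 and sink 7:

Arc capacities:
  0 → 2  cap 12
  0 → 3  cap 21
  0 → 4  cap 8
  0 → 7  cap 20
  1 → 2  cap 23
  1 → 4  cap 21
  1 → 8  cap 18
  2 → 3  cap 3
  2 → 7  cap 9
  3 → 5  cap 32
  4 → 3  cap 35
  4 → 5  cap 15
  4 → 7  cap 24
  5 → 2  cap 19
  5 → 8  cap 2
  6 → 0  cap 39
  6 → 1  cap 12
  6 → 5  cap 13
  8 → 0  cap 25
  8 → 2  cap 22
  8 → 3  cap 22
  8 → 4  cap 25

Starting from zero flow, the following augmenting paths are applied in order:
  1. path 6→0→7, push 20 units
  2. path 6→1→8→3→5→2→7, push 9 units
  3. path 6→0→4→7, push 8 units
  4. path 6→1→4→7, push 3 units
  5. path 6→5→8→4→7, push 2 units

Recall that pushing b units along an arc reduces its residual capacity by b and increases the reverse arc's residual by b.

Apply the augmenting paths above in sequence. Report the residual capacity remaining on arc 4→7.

Residual capacity of (4,7): 11

after path 1 (6→0→7, push 20): res(4,7)=24
after path 2 (6→1→8→3→5→2→7, push 9): res(4,7)=24
after path 3 (6→0→4→7, push 8): res(4,7)=16
after path 4 (6→1→4→7, push 3): res(4,7)=13
after path 5 (6→5→8→4→7, push 2): res(4,7)=11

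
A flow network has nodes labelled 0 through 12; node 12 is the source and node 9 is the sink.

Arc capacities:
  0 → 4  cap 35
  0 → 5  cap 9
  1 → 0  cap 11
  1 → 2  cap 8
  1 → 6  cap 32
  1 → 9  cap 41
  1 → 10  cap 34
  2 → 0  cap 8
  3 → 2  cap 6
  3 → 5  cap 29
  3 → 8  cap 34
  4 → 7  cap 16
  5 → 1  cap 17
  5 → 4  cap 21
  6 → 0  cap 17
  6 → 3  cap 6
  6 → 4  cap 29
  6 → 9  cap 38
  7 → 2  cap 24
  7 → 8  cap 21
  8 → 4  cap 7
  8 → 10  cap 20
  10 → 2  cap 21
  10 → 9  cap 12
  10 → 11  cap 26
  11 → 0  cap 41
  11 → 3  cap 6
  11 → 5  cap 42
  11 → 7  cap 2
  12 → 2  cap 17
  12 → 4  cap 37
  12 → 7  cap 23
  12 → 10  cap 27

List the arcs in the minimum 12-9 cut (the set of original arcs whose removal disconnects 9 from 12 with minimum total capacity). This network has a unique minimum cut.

augment #1: 12→10→9 push 12
augment #2: 12→2→0→5→1→9 push 8
augment #3: 12→10→11→5→1→9 push 9
max flow = 29; residual-reachable set from 12 gives S-side
cut edges (S→T): {(5,1), (10,9)} total cap 29

Min-cut arcs: {(5,1), (10,9)} (total capacity 29)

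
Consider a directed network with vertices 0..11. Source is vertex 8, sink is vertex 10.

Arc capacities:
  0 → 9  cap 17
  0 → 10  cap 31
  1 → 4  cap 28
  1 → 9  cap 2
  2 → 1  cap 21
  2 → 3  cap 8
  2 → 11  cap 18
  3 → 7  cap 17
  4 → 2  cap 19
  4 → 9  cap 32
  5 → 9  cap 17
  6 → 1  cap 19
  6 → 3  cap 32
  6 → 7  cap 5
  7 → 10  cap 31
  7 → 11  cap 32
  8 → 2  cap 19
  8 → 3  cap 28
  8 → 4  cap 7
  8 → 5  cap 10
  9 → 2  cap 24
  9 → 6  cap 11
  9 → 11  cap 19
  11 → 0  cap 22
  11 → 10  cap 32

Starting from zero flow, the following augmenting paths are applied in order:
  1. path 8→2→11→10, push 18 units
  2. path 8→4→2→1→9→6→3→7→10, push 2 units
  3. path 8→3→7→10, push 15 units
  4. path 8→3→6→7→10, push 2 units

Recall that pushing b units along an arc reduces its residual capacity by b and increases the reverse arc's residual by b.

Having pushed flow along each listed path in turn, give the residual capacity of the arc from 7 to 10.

Residual capacity of (7,10): 12

after path 1 (8→2→11→10, push 18): res(7,10)=31
after path 2 (8→4→2→1→9→6→3→7→10, push 2): res(7,10)=29
after path 3 (8→3→7→10, push 15): res(7,10)=14
after path 4 (8→3→6→7→10, push 2): res(7,10)=12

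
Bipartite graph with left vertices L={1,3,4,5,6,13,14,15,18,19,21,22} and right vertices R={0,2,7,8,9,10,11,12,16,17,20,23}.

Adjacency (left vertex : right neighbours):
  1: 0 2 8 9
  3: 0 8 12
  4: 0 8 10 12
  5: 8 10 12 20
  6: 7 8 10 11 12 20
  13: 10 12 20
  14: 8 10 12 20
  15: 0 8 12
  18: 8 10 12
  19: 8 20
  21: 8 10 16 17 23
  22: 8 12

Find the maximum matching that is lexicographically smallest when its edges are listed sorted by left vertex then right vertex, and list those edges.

Lex-smallest maximum matching: {(1,2), (3,0), (4,8), (5,10), (6,7), (13,12), (14,20), (21,16)}

|M| = 8 (so the lex-smallest maximum matching has 8 edges)
process left vertices in ascending order; for each, take the smallest-labelled available neighbour that still permits 8 edges overall, or leave it unmatched if none does
lex-smallest matching: {1-2, 3-0, 4-8, 5-10, 6-7, 13-12, 14-20, 21-16}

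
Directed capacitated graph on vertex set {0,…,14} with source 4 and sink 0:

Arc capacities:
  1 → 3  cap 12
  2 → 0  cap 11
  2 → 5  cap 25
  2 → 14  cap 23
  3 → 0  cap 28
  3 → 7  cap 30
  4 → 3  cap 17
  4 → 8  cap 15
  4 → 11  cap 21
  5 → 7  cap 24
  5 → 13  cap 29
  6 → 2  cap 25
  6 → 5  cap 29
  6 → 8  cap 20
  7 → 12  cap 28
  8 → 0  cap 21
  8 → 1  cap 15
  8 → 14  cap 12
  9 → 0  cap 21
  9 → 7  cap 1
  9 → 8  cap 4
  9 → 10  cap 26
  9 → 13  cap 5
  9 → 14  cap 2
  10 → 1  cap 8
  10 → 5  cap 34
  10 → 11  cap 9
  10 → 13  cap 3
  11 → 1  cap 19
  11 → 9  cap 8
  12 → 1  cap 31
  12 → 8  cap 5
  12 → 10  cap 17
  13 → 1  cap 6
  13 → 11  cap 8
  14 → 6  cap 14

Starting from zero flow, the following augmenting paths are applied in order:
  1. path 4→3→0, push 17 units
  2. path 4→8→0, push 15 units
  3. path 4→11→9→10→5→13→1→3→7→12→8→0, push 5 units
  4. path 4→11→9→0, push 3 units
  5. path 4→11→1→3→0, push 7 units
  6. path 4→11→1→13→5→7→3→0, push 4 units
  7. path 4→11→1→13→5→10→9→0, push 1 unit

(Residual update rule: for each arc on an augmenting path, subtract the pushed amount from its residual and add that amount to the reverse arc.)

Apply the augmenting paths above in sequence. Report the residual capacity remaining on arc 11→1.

Residual capacity of (11,1): 7

after path 1 (4→3→0, push 17): res(11,1)=19
after path 2 (4→8→0, push 15): res(11,1)=19
after path 3 (4→11→9→10→5→13→1→3→7→12→8→0, push 5): res(11,1)=19
after path 4 (4→11→9→0, push 3): res(11,1)=19
after path 5 (4→11→1→3→0, push 7): res(11,1)=12
after path 6 (4→11→1→13→5→7→3→0, push 4): res(11,1)=8
after path 7 (4→11→1→13→5→10→9→0, push 1): res(11,1)=7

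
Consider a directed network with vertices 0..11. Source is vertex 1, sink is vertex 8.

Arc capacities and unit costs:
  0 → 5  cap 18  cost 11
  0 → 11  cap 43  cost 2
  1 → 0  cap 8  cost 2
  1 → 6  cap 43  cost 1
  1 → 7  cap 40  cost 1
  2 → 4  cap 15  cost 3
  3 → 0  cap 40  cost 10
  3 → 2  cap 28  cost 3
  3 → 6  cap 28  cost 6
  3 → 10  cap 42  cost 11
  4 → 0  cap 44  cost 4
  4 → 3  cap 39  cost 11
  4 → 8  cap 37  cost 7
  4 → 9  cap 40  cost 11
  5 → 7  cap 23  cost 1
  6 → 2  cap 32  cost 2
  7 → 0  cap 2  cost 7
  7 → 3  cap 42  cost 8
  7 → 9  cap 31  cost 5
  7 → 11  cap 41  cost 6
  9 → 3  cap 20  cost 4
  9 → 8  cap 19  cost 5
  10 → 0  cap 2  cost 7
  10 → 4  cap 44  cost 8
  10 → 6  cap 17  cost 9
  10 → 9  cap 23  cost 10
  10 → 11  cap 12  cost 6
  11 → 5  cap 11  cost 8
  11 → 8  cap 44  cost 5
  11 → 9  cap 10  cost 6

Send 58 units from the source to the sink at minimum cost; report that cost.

Minimum cost for 58 units: 663

shortest-cost path #1: 1→0→11→8 push 8 @ unit cost 9 (adds 72)
shortest-cost path #2: 1→7→9→8 push 19 @ unit cost 11 (adds 209)
shortest-cost path #3: 1→7→11→8 push 21 @ unit cost 12 (adds 252)
shortest-cost path #4: 1→6→2→4→8 push 10 @ unit cost 13 (adds 130)
total cost = 663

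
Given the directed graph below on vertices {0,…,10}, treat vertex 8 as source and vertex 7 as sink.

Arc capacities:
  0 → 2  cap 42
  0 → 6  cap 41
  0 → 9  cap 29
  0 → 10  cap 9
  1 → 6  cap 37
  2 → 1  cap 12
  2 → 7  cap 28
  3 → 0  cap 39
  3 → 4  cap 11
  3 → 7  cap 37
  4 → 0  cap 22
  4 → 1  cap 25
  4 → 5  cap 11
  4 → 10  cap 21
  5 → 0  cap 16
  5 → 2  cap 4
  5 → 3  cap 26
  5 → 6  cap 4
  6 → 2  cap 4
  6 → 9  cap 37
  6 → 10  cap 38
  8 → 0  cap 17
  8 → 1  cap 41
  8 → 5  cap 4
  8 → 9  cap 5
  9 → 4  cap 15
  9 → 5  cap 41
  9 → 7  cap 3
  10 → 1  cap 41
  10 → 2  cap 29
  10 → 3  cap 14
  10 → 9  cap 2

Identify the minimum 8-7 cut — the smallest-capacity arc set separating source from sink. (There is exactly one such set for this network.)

augment #1: 8→9→7 push 3
augment #2: 8→0→2→7 push 17
augment #3: 8→5→2→7 push 4
augment #4: 8→1→6→2→7 push 4
augment #5: 8→9→5→3→7 push 2
augment #6: 8→1→6→10→2→7 push 3
augment #7: 8→1→6→10→3→7 push 14
augment #8: 8→1→6→9→5→3→7 push 16
max flow = 63; residual-reachable set from 8 gives S-side
cut edges (S→T): {(1,6), (8,0), (8,5), (8,9)} total cap 63

Min-cut arcs: {(1,6), (8,0), (8,5), (8,9)} (total capacity 63)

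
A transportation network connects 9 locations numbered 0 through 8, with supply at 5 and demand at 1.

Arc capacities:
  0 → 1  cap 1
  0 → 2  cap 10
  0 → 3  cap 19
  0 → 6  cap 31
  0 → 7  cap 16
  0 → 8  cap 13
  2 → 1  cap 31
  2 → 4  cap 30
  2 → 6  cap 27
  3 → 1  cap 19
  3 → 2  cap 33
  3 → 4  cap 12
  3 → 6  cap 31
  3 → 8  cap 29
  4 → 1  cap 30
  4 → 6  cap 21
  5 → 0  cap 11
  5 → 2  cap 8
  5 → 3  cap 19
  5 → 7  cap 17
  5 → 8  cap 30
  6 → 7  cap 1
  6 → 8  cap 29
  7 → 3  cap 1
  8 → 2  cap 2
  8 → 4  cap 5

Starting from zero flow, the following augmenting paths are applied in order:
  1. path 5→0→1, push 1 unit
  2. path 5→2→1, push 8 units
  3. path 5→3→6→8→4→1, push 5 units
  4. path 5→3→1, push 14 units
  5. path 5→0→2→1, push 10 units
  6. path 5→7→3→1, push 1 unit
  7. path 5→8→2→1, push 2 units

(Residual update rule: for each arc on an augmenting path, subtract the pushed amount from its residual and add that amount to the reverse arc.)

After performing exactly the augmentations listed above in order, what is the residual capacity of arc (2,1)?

Residual capacity of (2,1): 11

after path 1 (5→0→1, push 1): res(2,1)=31
after path 2 (5→2→1, push 8): res(2,1)=23
after path 3 (5→3→6→8→4→1, push 5): res(2,1)=23
after path 4 (5→3→1, push 14): res(2,1)=23
after path 5 (5→0→2→1, push 10): res(2,1)=13
after path 6 (5→7→3→1, push 1): res(2,1)=13
after path 7 (5→8→2→1, push 2): res(2,1)=11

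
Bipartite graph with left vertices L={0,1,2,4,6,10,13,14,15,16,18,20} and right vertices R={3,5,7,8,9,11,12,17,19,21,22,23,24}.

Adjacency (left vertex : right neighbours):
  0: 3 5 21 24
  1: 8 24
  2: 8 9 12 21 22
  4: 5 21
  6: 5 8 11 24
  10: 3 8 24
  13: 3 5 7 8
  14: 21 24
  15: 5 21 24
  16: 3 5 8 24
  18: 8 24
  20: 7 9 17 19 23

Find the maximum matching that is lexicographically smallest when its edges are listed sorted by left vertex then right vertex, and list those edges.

Lex-smallest maximum matching: {(0,3), (1,8), (2,9), (4,5), (6,11), (10,24), (13,7), (14,21), (20,17)}

|M| = 9 (so the lex-smallest maximum matching has 9 edges)
process left vertices in ascending order; for each, take the smallest-labelled available neighbour that still permits 9 edges overall, or leave it unmatched if none does
lex-smallest matching: {0-3, 1-8, 2-9, 4-5, 6-11, 10-24, 13-7, 14-21, 20-17}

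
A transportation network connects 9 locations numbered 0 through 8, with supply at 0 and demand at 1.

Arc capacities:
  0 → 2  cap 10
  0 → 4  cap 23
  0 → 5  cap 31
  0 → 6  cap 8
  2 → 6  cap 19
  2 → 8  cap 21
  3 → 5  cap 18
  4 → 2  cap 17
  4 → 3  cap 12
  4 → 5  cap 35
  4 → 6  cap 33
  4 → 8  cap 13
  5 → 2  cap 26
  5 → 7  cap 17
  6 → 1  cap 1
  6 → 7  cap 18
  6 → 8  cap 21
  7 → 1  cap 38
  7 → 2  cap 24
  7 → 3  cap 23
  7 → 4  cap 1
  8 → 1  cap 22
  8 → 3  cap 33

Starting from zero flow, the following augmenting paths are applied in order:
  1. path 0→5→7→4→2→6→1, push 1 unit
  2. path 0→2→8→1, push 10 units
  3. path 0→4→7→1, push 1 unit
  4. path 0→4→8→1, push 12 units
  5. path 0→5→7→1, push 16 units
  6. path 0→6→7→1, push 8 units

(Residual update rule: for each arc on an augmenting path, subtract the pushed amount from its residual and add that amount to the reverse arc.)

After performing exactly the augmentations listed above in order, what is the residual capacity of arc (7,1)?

Residual capacity of (7,1): 13

after path 1 (0→5→7→4→2→6→1, push 1): res(7,1)=38
after path 2 (0→2→8→1, push 10): res(7,1)=38
after path 3 (0→4→7→1, push 1): res(7,1)=37
after path 4 (0→4→8→1, push 12): res(7,1)=37
after path 5 (0→5→7→1, push 16): res(7,1)=21
after path 6 (0→6→7→1, push 8): res(7,1)=13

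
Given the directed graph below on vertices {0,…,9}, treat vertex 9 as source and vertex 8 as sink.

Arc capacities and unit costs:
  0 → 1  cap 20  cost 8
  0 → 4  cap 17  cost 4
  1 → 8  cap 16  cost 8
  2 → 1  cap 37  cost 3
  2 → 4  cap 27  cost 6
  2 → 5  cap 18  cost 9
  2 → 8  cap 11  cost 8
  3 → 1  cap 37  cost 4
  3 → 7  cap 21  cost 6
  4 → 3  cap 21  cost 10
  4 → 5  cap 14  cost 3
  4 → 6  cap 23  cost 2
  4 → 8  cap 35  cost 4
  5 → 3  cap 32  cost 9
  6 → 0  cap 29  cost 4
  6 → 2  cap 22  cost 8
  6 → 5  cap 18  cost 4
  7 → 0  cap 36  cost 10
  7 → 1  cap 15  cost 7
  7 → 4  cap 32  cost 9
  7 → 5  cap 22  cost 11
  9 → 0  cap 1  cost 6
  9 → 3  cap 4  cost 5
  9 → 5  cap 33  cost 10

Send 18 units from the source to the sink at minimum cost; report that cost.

shortest-cost path #1: 9→0→4→8 push 1 @ unit cost 14 (adds 14)
shortest-cost path #2: 9→3→1→8 push 4 @ unit cost 17 (adds 68)
shortest-cost path #3: 9→5→3→1→8 push 12 @ unit cost 31 (adds 372)
shortest-cost path #4: 9→5→3→7→4→8 push 1 @ unit cost 38 (adds 38)
total cost = 492

Minimum cost for 18 units: 492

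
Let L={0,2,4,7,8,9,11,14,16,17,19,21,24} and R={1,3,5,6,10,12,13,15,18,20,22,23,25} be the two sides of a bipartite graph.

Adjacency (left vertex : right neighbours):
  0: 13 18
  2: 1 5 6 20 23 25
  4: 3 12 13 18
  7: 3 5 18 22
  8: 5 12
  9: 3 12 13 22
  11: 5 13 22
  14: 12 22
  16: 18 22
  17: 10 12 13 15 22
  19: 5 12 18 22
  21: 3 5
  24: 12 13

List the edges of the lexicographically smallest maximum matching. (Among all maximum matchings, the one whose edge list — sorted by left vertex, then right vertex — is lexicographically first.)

Lex-smallest maximum matching: {(0,13), (2,1), (4,3), (7,5), (8,12), (9,22), (16,18), (17,10)}

|M| = 8 (so the lex-smallest maximum matching has 8 edges)
process left vertices in ascending order; for each, take the smallest-labelled available neighbour that still permits 8 edges overall, or leave it unmatched if none does
lex-smallest matching: {0-13, 2-1, 4-3, 7-5, 8-12, 9-22, 16-18, 17-10}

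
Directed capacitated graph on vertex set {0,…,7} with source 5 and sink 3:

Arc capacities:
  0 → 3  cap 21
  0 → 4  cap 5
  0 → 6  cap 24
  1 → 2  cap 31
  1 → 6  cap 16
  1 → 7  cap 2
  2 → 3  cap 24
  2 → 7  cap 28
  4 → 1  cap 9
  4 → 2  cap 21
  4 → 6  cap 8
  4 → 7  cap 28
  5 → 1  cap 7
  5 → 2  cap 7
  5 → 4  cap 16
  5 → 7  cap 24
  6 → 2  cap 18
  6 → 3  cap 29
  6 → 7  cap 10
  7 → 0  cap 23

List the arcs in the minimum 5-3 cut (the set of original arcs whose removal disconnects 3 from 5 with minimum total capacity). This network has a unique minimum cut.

Min-cut arcs: {(5,1), (5,2), (5,4), (7,0)} (total capacity 53)

augment #1: 5→2→3 push 7
augment #2: 5→1→2→3 push 7
augment #3: 5→4→2→3 push 10
augment #4: 5→4→6→3 push 6
augment #5: 5→7→0→3 push 21
augment #6: 5→7→0→6→3 push 2
max flow = 53; residual-reachable set from 5 gives S-side
cut edges (S→T): {(5,1), (5,2), (5,4), (7,0)} total cap 53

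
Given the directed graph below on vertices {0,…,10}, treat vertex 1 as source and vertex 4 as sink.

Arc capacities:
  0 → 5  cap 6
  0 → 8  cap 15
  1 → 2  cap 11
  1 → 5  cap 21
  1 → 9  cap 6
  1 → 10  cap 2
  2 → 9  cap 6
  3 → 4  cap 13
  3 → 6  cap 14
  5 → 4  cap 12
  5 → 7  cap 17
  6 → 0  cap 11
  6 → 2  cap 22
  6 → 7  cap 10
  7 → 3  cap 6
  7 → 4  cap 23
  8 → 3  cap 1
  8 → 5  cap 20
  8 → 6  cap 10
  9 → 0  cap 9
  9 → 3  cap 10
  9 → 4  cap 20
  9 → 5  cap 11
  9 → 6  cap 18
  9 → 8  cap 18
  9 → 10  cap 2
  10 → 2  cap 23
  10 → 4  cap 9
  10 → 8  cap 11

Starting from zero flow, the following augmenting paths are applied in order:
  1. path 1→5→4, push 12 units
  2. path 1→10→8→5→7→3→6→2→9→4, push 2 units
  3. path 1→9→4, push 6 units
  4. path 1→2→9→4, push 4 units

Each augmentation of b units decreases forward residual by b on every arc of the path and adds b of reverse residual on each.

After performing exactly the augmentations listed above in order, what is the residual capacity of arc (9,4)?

Residual capacity of (9,4): 8

after path 1 (1→5→4, push 12): res(9,4)=20
after path 2 (1→10→8→5→7→3→6→2→9→4, push 2): res(9,4)=18
after path 3 (1→9→4, push 6): res(9,4)=12
after path 4 (1→2→9→4, push 4): res(9,4)=8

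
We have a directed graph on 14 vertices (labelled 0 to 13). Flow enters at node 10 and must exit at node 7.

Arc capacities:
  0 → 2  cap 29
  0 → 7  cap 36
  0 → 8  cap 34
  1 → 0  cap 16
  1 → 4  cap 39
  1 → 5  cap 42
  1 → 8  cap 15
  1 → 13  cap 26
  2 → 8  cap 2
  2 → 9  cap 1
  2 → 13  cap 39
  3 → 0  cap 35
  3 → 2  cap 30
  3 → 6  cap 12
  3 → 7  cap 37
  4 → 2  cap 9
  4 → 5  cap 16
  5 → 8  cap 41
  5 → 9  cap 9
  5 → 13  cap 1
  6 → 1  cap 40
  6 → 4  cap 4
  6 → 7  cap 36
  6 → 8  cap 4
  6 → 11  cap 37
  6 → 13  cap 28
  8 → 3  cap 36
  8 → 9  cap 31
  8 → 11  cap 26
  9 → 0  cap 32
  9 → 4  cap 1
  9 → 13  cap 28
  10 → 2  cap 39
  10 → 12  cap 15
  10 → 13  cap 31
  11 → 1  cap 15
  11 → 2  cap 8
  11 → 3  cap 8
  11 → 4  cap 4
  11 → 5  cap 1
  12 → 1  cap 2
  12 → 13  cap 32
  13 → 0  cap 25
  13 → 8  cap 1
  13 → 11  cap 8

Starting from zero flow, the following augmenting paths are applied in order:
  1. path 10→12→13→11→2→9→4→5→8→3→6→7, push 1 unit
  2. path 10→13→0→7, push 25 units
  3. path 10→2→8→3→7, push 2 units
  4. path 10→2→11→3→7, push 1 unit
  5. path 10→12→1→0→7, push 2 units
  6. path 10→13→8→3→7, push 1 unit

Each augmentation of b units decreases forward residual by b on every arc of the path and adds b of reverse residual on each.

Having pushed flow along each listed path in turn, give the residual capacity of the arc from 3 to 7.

Residual capacity of (3,7): 33

after path 1 (10→12→13→11→2→9→4→5→8→3→6→7, push 1): res(3,7)=37
after path 2 (10→13→0→7, push 25): res(3,7)=37
after path 3 (10→2→8→3→7, push 2): res(3,7)=35
after path 4 (10→2→11→3→7, push 1): res(3,7)=34
after path 5 (10→12→1→0→7, push 2): res(3,7)=34
after path 6 (10→13→8→3→7, push 1): res(3,7)=33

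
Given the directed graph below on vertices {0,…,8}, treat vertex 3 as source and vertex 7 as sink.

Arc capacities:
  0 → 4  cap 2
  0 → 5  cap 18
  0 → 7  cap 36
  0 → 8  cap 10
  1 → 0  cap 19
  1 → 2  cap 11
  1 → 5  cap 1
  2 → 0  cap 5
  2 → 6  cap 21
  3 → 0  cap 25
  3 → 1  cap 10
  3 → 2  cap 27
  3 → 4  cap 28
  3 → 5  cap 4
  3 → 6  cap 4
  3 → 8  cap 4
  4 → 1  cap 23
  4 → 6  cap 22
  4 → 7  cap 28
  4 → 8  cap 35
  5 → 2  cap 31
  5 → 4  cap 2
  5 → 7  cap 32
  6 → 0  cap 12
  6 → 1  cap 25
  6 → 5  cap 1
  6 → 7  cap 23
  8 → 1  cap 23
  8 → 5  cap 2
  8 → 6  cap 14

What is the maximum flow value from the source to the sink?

augment #1: 3→0→7 bottleneck 25, total now 25
augment #2: 3→4→7 bottleneck 28, total now 53
augment #3: 3→5→7 bottleneck 4, total now 57
augment #4: 3→6→7 bottleneck 4, total now 61
augment #5: 3→1→0→7 bottleneck 10, total now 71
augment #6: 3→2→0→7 bottleneck 1, total now 72
augment #7: 3→2→6→7 bottleneck 19, total now 91
augment #8: 3→8→5→7 bottleneck 2, total now 93
augment #9: 3→2→0→5→7 bottleneck 4, total now 97
augment #10: 3→2→6→5→7 bottleneck 1, total now 98
augment #11: 3→8→1→5→7 bottleneck 1, total now 99
augment #12: 3→2→6→0→5→7 bottleneck 1, total now 100
augment #13: 3→8→1→0→5→7 bottleneck 1, total now 101

Maximum flow value: 101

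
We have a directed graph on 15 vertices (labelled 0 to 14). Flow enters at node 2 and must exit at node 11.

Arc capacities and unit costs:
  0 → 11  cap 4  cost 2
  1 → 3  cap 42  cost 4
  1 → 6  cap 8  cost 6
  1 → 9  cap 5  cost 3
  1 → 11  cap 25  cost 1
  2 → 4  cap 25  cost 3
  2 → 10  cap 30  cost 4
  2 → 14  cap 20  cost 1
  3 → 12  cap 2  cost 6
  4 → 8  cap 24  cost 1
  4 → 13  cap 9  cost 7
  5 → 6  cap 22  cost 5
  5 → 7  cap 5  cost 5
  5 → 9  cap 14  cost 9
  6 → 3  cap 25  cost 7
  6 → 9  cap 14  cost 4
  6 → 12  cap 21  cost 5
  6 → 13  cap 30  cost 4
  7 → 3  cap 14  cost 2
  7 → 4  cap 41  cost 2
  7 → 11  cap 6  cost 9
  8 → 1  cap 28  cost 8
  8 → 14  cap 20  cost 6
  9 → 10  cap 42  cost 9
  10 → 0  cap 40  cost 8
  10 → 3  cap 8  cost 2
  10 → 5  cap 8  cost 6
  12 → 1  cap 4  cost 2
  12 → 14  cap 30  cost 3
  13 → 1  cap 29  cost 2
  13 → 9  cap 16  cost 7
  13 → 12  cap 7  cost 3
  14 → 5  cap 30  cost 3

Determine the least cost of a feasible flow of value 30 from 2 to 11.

Minimum cost for 30 units: 399

shortest-cost path #1: 2→4→8→1→11 push 24 @ unit cost 13 (adds 312)
shortest-cost path #2: 2→4→13→1→11 push 1 @ unit cost 13 (adds 13)
shortest-cost path #3: 2→10→0→11 push 4 @ unit cost 14 (adds 56)
shortest-cost path #4: 2→14→5→7→11 push 1 @ unit cost 18 (adds 18)
total cost = 399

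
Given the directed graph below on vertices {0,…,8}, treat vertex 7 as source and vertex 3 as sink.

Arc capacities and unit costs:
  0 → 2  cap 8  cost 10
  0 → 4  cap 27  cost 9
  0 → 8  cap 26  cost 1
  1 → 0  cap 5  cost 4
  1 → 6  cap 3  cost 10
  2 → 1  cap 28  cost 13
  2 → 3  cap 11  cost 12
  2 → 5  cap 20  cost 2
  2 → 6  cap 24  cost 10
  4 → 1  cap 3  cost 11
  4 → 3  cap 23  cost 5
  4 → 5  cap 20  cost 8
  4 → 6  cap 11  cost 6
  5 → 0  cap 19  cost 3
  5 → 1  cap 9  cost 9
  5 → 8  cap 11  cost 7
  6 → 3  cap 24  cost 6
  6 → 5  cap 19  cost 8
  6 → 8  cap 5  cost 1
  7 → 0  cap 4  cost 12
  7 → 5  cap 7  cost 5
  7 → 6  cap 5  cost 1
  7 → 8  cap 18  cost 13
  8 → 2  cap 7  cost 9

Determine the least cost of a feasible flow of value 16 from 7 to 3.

Minimum cost for 16 units: 293

shortest-cost path #1: 7→6→3 push 5 @ unit cost 7 (adds 35)
shortest-cost path #2: 7→5→0→4→3 push 7 @ unit cost 22 (adds 154)
shortest-cost path #3: 7→0→4→3 push 4 @ unit cost 26 (adds 104)
total cost = 293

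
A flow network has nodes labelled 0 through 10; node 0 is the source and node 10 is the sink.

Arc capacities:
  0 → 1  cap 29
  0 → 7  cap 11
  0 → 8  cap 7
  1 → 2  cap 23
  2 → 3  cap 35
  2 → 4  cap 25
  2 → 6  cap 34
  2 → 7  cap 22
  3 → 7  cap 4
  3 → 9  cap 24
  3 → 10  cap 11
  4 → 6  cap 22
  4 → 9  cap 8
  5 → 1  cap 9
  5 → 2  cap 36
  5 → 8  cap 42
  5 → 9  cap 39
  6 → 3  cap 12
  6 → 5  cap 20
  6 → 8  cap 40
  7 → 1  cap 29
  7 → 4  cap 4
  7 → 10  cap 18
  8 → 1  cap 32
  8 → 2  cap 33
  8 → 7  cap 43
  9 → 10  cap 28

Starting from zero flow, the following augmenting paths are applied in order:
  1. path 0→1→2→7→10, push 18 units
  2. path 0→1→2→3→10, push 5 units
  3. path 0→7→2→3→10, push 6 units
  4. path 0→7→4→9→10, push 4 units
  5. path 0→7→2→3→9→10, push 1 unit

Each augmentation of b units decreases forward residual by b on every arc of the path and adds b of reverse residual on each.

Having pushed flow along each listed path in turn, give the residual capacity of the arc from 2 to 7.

Residual capacity of (2,7): 11

after path 1 (0→1→2→7→10, push 18): res(2,7)=4
after path 2 (0→1→2→3→10, push 5): res(2,7)=4
after path 3 (0→7→2→3→10, push 6): res(2,7)=10
after path 4 (0→7→4→9→10, push 4): res(2,7)=10
after path 5 (0→7→2→3→9→10, push 1): res(2,7)=11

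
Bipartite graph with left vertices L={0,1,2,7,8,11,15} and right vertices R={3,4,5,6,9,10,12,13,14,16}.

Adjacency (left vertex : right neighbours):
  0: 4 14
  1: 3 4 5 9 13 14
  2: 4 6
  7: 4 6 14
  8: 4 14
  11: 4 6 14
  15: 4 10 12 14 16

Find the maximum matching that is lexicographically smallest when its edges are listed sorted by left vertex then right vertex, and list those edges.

Lex-smallest maximum matching: {(0,4), (1,3), (2,6), (7,14), (15,10)}

|M| = 5 (so the lex-smallest maximum matching has 5 edges)
process left vertices in ascending order; for each, take the smallest-labelled available neighbour that still permits 5 edges overall, or leave it unmatched if none does
lex-smallest matching: {0-4, 1-3, 2-6, 7-14, 15-10}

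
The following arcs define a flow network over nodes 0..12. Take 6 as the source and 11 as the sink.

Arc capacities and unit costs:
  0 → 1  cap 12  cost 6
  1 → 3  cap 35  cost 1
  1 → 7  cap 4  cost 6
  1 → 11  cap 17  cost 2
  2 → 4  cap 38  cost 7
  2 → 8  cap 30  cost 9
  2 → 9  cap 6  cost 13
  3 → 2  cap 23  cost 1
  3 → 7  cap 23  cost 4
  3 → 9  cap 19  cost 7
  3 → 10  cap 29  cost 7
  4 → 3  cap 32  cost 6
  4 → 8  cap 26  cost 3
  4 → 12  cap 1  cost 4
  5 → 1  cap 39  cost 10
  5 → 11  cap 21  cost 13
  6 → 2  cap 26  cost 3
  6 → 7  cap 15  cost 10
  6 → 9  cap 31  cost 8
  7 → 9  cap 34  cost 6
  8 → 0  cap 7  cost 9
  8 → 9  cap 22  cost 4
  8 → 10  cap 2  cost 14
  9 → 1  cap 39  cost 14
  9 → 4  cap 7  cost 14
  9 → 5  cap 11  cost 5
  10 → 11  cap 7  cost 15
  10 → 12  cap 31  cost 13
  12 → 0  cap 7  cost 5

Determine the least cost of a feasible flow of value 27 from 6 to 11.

Minimum cost for 27 units: 668

shortest-cost path #1: 6→9→1→11 push 17 @ unit cost 24 (adds 408)
shortest-cost path #2: 6→9→5→11 push 10 @ unit cost 26 (adds 260)
total cost = 668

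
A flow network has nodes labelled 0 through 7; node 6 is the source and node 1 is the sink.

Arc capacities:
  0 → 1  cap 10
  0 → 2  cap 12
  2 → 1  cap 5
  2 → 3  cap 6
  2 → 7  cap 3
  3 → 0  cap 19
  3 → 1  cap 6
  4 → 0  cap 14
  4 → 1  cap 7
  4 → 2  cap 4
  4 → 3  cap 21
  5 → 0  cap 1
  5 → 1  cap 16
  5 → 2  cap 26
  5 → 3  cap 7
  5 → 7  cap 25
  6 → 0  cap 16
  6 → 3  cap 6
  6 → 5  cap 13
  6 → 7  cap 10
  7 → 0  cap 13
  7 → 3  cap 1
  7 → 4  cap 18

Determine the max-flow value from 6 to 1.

augment #1: 6→0→1 bottleneck 10, total now 10
augment #2: 6→3→1 bottleneck 6, total now 16
augment #3: 6→5→1 bottleneck 13, total now 29
augment #4: 6→0→2→1 bottleneck 5, total now 34
augment #5: 6→7→4→1 bottleneck 7, total now 41

Maximum flow value: 41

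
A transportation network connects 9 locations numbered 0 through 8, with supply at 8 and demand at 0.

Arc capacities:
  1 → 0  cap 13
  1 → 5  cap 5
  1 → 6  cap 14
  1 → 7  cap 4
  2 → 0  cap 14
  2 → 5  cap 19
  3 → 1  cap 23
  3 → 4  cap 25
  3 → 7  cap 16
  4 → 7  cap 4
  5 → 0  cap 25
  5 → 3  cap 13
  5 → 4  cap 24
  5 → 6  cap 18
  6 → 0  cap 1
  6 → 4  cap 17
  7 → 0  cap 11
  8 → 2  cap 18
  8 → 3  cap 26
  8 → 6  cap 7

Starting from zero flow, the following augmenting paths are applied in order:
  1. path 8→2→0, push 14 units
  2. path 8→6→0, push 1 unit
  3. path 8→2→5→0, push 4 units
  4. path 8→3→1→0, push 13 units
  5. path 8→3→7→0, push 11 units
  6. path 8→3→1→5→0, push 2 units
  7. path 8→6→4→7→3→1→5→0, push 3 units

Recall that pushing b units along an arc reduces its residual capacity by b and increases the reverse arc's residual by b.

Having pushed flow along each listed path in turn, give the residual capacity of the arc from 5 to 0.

after path 1 (8→2→0, push 14): res(5,0)=25
after path 2 (8→6→0, push 1): res(5,0)=25
after path 3 (8→2→5→0, push 4): res(5,0)=21
after path 4 (8→3→1→0, push 13): res(5,0)=21
after path 5 (8→3→7→0, push 11): res(5,0)=21
after path 6 (8→3→1→5→0, push 2): res(5,0)=19
after path 7 (8→6→4→7→3→1→5→0, push 3): res(5,0)=16

Residual capacity of (5,0): 16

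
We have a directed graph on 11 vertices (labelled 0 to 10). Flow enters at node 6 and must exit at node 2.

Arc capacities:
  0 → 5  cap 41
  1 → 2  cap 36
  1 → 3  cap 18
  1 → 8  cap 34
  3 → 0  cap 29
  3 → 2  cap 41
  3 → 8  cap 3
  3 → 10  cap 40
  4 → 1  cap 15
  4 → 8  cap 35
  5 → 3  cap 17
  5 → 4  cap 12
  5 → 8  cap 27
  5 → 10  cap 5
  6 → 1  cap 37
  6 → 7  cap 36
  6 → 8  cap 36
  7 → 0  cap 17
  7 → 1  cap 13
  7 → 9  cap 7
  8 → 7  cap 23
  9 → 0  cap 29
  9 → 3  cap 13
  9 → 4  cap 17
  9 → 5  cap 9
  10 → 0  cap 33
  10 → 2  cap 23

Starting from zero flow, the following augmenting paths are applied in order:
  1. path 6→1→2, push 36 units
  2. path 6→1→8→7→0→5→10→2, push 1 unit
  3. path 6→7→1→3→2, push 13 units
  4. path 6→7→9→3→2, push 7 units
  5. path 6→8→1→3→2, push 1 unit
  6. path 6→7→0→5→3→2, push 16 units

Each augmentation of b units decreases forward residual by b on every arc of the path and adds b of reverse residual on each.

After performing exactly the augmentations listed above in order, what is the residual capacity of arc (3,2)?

after path 1 (6→1→2, push 36): res(3,2)=41
after path 2 (6→1→8→7→0→5→10→2, push 1): res(3,2)=41
after path 3 (6→7→1→3→2, push 13): res(3,2)=28
after path 4 (6→7→9→3→2, push 7): res(3,2)=21
after path 5 (6→8→1→3→2, push 1): res(3,2)=20
after path 6 (6→7→0→5→3→2, push 16): res(3,2)=4

Residual capacity of (3,2): 4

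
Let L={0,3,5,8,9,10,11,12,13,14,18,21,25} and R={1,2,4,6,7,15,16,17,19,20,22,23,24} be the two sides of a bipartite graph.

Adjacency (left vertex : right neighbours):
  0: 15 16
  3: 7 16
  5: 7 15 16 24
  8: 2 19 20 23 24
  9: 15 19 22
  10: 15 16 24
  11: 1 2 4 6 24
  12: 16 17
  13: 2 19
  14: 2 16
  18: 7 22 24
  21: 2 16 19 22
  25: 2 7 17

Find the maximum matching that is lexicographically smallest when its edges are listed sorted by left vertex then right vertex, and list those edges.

|M| = 10 (so the lex-smallest maximum matching has 10 edges)
process left vertices in ascending order; for each, take the smallest-labelled available neighbour that still permits 10 edges overall, or leave it unmatched if none does
lex-smallest matching: {0-15, 3-7, 5-16, 8-20, 9-19, 10-24, 11-1, 12-17, 13-2, 18-22}

Lex-smallest maximum matching: {(0,15), (3,7), (5,16), (8,20), (9,19), (10,24), (11,1), (12,17), (13,2), (18,22)}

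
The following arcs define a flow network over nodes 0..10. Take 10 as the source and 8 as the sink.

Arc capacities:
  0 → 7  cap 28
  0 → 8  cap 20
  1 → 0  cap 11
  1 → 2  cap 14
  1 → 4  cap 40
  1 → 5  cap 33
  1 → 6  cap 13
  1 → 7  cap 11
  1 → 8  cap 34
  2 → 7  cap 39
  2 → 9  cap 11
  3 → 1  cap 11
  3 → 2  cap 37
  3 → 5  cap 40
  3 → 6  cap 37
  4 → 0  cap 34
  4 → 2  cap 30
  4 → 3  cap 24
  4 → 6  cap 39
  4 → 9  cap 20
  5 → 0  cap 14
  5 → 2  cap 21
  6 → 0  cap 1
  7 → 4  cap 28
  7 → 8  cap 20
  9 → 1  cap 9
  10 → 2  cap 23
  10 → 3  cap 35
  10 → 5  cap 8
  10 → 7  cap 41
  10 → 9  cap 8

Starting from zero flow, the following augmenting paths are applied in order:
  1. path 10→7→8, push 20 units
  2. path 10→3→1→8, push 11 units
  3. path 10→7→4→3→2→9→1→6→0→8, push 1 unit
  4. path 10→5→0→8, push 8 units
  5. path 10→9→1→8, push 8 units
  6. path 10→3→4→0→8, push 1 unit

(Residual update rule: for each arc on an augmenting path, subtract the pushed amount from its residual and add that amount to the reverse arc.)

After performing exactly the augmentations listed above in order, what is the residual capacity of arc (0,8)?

Residual capacity of (0,8): 10

after path 1 (10→7→8, push 20): res(0,8)=20
after path 2 (10→3→1→8, push 11): res(0,8)=20
after path 3 (10→7→4→3→2→9→1→6→0→8, push 1): res(0,8)=19
after path 4 (10→5→0→8, push 8): res(0,8)=11
after path 5 (10→9→1→8, push 8): res(0,8)=11
after path 6 (10→3→4→0→8, push 1): res(0,8)=10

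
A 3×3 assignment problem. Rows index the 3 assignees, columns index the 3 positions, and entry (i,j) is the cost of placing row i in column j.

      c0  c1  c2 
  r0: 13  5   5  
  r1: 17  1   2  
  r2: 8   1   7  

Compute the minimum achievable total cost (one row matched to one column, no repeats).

optimal assignment: row0→col2 (cost 5), row1→col1 (cost 1), row2→col0 (cost 8)
total = 5 + 1 + 8 = 14

Minimum assignment cost: 14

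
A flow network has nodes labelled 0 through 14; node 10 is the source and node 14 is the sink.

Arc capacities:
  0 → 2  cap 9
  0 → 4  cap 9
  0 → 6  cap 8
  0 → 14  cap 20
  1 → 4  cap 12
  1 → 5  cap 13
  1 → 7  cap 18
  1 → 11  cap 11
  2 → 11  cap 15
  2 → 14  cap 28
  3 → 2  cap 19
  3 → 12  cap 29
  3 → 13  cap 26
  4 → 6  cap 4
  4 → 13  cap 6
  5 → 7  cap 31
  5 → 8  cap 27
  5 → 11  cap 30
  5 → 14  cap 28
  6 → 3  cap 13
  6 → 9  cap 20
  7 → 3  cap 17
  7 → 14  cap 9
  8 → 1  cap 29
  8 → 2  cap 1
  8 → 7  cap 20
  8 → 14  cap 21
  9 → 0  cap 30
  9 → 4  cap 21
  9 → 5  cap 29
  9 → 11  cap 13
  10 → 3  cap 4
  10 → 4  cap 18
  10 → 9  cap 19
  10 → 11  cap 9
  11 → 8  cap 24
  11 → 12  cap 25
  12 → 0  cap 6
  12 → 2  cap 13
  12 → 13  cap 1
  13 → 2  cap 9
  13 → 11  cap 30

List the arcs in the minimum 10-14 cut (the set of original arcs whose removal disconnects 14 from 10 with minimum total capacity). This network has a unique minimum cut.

Min-cut arcs: {(4,6), (4,13), (10,3), (10,9), (10,11)} (total capacity 42)

augment #1: 10→3→2→14 push 4
augment #2: 10→9→0→14 push 19
augment #3: 10→11→8→14 push 9
augment #4: 10→4→13→2→14 push 6
augment #5: 10→4→6→3→2→14 push 4
max flow = 42; residual-reachable set from 10 gives S-side
cut edges (S→T): {(4,6), (4,13), (10,3), (10,9), (10,11)} total cap 42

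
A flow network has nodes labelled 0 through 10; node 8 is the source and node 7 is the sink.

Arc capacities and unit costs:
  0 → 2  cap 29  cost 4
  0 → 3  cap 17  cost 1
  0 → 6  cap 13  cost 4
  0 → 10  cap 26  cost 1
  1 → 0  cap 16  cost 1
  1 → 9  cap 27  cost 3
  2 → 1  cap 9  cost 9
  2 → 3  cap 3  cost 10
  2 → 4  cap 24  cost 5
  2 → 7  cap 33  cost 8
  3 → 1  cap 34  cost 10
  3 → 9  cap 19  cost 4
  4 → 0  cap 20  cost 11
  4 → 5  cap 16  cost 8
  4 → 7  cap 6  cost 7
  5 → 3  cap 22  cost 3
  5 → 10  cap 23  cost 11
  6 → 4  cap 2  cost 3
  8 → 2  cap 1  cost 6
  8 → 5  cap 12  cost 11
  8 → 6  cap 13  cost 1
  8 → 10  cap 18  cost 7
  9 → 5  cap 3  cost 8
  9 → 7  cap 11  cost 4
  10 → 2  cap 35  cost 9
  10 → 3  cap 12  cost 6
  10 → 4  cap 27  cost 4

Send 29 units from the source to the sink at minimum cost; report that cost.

shortest-cost path #1: 8→6→4→7 push 2 @ unit cost 11 (adds 22)
shortest-cost path #2: 8→2→7 push 1 @ unit cost 14 (adds 14)
shortest-cost path #3: 8→10→4→7 push 4 @ unit cost 18 (adds 72)
shortest-cost path #4: 8→10→3→9→7 push 11 @ unit cost 21 (adds 231)
shortest-cost path #5: 8→10→2→7 push 3 @ unit cost 24 (adds 72)
shortest-cost path #6: 8→5→3→10→2→7 push 8 @ unit cost 25 (adds 200)
total cost = 611

Minimum cost for 29 units: 611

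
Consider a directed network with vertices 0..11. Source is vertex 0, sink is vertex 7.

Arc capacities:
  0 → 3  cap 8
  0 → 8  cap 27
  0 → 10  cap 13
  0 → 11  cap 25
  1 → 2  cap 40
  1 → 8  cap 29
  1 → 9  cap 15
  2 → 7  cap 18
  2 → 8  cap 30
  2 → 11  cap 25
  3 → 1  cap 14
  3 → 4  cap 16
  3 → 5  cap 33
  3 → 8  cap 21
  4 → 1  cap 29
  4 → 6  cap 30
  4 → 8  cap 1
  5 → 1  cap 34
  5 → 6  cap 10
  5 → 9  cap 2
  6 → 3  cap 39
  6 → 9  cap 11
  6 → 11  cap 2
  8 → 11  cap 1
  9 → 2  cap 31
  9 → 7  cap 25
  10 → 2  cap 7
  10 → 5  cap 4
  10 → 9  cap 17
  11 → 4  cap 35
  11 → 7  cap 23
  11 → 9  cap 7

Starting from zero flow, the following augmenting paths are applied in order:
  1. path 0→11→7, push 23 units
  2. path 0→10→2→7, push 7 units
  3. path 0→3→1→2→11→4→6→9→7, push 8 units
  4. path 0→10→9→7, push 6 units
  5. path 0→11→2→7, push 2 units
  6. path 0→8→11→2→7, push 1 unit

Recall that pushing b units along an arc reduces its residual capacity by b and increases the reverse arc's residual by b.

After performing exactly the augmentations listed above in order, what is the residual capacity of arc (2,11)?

Residual capacity of (2,11): 20

after path 1 (0→11→7, push 23): res(2,11)=25
after path 2 (0→10→2→7, push 7): res(2,11)=25
after path 3 (0→3→1→2→11→4→6→9→7, push 8): res(2,11)=17
after path 4 (0→10→9→7, push 6): res(2,11)=17
after path 5 (0→11→2→7, push 2): res(2,11)=19
after path 6 (0→8→11→2→7, push 1): res(2,11)=20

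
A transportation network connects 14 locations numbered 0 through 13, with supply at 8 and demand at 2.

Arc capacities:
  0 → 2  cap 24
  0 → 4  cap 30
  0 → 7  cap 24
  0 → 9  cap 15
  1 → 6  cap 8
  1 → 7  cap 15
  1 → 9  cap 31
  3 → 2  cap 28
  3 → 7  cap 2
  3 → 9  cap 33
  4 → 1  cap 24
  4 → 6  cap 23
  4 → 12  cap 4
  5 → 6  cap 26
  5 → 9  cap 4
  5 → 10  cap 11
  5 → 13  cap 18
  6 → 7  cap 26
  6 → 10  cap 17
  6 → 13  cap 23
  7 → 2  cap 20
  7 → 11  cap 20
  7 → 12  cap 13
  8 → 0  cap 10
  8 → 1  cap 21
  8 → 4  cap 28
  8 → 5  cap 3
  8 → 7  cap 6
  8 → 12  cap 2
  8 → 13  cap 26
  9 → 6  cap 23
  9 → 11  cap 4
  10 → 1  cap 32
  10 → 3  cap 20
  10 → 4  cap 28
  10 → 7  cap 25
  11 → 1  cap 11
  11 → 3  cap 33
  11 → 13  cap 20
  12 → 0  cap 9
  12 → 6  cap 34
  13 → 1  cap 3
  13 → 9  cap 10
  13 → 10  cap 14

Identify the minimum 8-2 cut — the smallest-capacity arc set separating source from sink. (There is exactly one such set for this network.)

Min-cut arcs: {(3,2), (7,2), (8,0), (12,0)} (total capacity 67)

augment #1: 8→0→2 push 10
augment #2: 8→7→2 push 6
augment #3: 8→1→7→2 push 14
augment #4: 8→12→0→2 push 2
augment #5: 8→4→12→0→2 push 4
augment #6: 8→5→10→3→2 push 3
augment #7: 8→13→10→3→2 push 14
augment #8: 8→1→6→10→3→2 push 3
augment #9: 8→1→7→11→3→2 push 1
augment #10: 8→1→9→11→3→2 push 3
augment #11: 8→13→9→11→3→2 push 1
augment #12: 8→4→6→7→11→3→2 push 3
augment #13: 8→4→6→7→12→0→2 push 3
max flow = 67; residual-reachable set from 8 gives S-side
cut edges (S→T): {(3,2), (7,2), (8,0), (12,0)} total cap 67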